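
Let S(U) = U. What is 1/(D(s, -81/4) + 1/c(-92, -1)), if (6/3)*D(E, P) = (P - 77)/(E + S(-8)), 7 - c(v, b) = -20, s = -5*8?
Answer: 3456/3629 ≈ 0.95233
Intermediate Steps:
s = -40
c(v, b) = 27 (c(v, b) = 7 - 1*(-20) = 7 + 20 = 27)
D(E, P) = (-77 + P)/(2*(-8 + E)) (D(E, P) = ((P - 77)/(E - 8))/2 = ((-77 + P)/(-8 + E))/2 = (-77 + P)/(2*(-8 + E)))
1/(D(s, -81/4) + 1/c(-92, -1)) = 1/((-77 - 81/4)/(2*(-8 - 40)) + 1/27) = 1/((½)*(-77 - 81*¼)/(-48) + 1/27) = 1/((½)*(-1/48)*(-77 - 81/4) + 1/27) = 1/((½)*(-1/48)*(-389/4) + 1/27) = 1/(389/384 + 1/27) = 1/(3629/3456) = 3456/3629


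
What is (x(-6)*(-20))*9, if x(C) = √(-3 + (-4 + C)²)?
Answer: -180*√97 ≈ -1772.8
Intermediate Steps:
(x(-6)*(-20))*9 = (√(-3 + (-4 - 6)²)*(-20))*9 = (√(-3 + (-10)²)*(-20))*9 = (√(-3 + 100)*(-20))*9 = (√97*(-20))*9 = -20*√97*9 = -180*√97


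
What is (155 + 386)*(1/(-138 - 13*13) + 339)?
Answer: 56302952/307 ≈ 1.8340e+5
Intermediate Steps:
(155 + 386)*(1/(-138 - 13*13) + 339) = 541*(1/(-138 - 169) + 339) = 541*(1/(-307) + 339) = 541*(-1/307 + 339) = 541*(104072/307) = 56302952/307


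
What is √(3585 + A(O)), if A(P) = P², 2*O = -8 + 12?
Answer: √3589 ≈ 59.908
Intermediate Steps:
O = 2 (O = (-8 + 12)/2 = (½)*4 = 2)
√(3585 + A(O)) = √(3585 + 2²) = √(3585 + 4) = √3589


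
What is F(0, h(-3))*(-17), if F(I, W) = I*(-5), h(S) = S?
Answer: 0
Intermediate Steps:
F(I, W) = -5*I
F(0, h(-3))*(-17) = -5*0*(-17) = 0*(-17) = 0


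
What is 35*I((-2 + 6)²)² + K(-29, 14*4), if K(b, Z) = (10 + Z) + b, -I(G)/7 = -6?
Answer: 61777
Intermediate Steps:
I(G) = 42 (I(G) = -7*(-6) = 42)
K(b, Z) = 10 + Z + b
35*I((-2 + 6)²)² + K(-29, 14*4) = 35*42² + (10 + 14*4 - 29) = 35*1764 + (10 + 56 - 29) = 61740 + 37 = 61777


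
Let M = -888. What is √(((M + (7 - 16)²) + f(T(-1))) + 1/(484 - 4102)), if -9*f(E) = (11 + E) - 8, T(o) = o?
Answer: I*√1174053462/1206 ≈ 28.412*I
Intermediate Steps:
f(E) = -⅓ - E/9 (f(E) = -((11 + E) - 8)/9 = -(3 + E)/9 = -⅓ - E/9)
√(((M + (7 - 16)²) + f(T(-1))) + 1/(484 - 4102)) = √(((-888 + (7 - 16)²) + (-⅓ - ⅑*(-1))) + 1/(484 - 4102)) = √(((-888 + (-9)²) + (-⅓ + ⅑)) + 1/(-3618)) = √(((-888 + 81) - 2/9) - 1/3618) = √((-807 - 2/9) - 1/3618) = √(-7265/9 - 1/3618) = √(-2920531/3618) = I*√1174053462/1206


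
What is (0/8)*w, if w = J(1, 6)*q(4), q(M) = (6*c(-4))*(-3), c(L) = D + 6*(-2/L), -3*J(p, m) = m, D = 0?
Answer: 0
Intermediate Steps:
J(p, m) = -m/3
c(L) = -12/L (c(L) = 0 + 6*(-2/L) = 0 - 12/L = -12/L)
q(M) = -54 (q(M) = (6*(-12/(-4)))*(-3) = (6*(-12*(-¼)))*(-3) = (6*3)*(-3) = 18*(-3) = -54)
w = 108 (w = -⅓*6*(-54) = -2*(-54) = 108)
(0/8)*w = (0/8)*108 = (0*(⅛))*108 = 0*108 = 0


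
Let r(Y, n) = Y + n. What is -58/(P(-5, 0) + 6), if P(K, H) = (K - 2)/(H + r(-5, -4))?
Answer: -522/61 ≈ -8.5574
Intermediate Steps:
P(K, H) = (-2 + K)/(-9 + H) (P(K, H) = (K - 2)/(H + (-5 - 4)) = (-2 + K)/(H - 9) = (-2 + K)/(-9 + H))
-58/(P(-5, 0) + 6) = -58/((-2 - 5)/(-9 + 0) + 6) = -58/(-7/(-9) + 6) = -58/(-⅑*(-7) + 6) = -58/(7/9 + 6) = -58/61/9 = -58*9/61 = -522/61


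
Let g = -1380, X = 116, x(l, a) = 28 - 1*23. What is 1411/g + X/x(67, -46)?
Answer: 6121/276 ≈ 22.178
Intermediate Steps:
x(l, a) = 5 (x(l, a) = 28 - 23 = 5)
1411/g + X/x(67, -46) = 1411/(-1380) + 116/5 = 1411*(-1/1380) + 116*(⅕) = -1411/1380 + 116/5 = 6121/276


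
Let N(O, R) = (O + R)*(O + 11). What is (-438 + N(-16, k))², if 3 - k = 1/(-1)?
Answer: 142884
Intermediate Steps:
k = 4 (k = 3 - 1/(-1) = 3 - 1*(-1) = 3 + 1 = 4)
N(O, R) = (11 + O)*(O + R) (N(O, R) = (O + R)*(11 + O) = (11 + O)*(O + R))
(-438 + N(-16, k))² = (-438 + ((-16)² + 11*(-16) + 11*4 - 16*4))² = (-438 + (256 - 176 + 44 - 64))² = (-438 + 60)² = (-378)² = 142884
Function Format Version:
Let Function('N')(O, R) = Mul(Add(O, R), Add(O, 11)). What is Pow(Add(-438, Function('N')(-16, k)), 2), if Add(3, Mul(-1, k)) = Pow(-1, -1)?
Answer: 142884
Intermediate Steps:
k = 4 (k = Add(3, Mul(-1, Pow(-1, -1))) = Add(3, Mul(-1, -1)) = Add(3, 1) = 4)
Function('N')(O, R) = Mul(Add(11, O), Add(O, R)) (Function('N')(O, R) = Mul(Add(O, R), Add(11, O)) = Mul(Add(11, O), Add(O, R)))
Pow(Add(-438, Function('N')(-16, k)), 2) = Pow(Add(-438, Add(Pow(-16, 2), Mul(11, -16), Mul(11, 4), Mul(-16, 4))), 2) = Pow(Add(-438, Add(256, -176, 44, -64)), 2) = Pow(Add(-438, 60), 2) = Pow(-378, 2) = 142884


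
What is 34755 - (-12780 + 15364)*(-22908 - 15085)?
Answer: 98208667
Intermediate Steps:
34755 - (-12780 + 15364)*(-22908 - 15085) = 34755 - 2584*(-37993) = 34755 - 1*(-98173912) = 34755 + 98173912 = 98208667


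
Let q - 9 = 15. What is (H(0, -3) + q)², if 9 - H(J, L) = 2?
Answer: 961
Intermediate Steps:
q = 24 (q = 9 + 15 = 24)
H(J, L) = 7 (H(J, L) = 9 - 1*2 = 9 - 2 = 7)
(H(0, -3) + q)² = (7 + 24)² = 31² = 961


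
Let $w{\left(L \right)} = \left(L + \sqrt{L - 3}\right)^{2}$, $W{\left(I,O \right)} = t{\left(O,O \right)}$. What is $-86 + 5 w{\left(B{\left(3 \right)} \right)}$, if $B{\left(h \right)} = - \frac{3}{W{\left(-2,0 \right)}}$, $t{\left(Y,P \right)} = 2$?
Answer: $- \frac{389}{4} - \frac{45 i \sqrt{2}}{2} \approx -97.25 - 31.82 i$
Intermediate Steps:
$W{\left(I,O \right)} = 2$
$B{\left(h \right)} = - \frac{3}{2}$
$w{\left(L \right)} = \left(L + \sqrt{-3 + L}\right)^{2}$
$-86 + 5 w{\left(B{\left(3 \right)} \right)} = -86 + 5 \left(- \frac{3}{2} + \sqrt{-3 - \frac{3}{2}}\right)^{2} = -86 + 5 \left(- \frac{3}{2} + \sqrt{- \frac{9}{2}}\right)^{2} = -86 + 5 \left(- \frac{3}{2} + \frac{3 i \sqrt{2}}{2}\right)^{2}$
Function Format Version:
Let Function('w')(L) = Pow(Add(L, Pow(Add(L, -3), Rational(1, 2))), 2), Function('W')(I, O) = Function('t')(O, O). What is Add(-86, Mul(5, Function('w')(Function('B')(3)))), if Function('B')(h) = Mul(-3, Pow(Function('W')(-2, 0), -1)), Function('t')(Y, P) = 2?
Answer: Add(Rational(-389, 4), Mul(Rational(-45, 2), I, Pow(2, Rational(1, 2)))) ≈ Add(-97.250, Mul(-31.820, I))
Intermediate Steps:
Function('W')(I, O) = 2
Function('B')(h) = Rational(-3, 2) (Function('B')(h) = Mul(-3, Pow(2, -1)) = Mul(-3, Rational(1, 2)) = Rational(-3, 2))
Function('w')(L) = Pow(Add(L, Pow(Add(-3, L), Rational(1, 2))), 2)
Add(-86, Mul(5, Function('w')(Function('B')(3)))) = Add(-86, Mul(5, Pow(Add(Rational(-3, 2), Pow(Add(-3, Rational(-3, 2)), Rational(1, 2))), 2))) = Add(-86, Mul(5, Pow(Add(Rational(-3, 2), Pow(Rational(-9, 2), Rational(1, 2))), 2))) = Add(-86, Mul(5, Pow(Add(Rational(-3, 2), Mul(Rational(3, 2), I, Pow(2, Rational(1, 2)))), 2)))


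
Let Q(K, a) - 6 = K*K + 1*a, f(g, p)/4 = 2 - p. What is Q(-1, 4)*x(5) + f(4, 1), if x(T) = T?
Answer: 59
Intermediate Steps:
f(g, p) = 8 - 4*p (f(g, p) = 4*(2 - p) = 8 - 4*p)
Q(K, a) = 6 + a + K**2 (Q(K, a) = 6 + (K*K + 1*a) = 6 + (K**2 + a) = 6 + (a + K**2) = 6 + a + K**2)
Q(-1, 4)*x(5) + f(4, 1) = (6 + 4 + (-1)**2)*5 + (8 - 4*1) = (6 + 4 + 1)*5 + (8 - 4) = 11*5 + 4 = 55 + 4 = 59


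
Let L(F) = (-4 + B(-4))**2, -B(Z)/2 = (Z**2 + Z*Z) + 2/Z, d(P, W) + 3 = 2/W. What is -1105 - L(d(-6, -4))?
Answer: -5594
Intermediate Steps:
d(P, W) = -3 + 2/W
B(Z) = -4/Z - 4*Z**2 (B(Z) = -2*((Z**2 + Z*Z) + 2/Z) = -2*((Z**2 + Z**2) + 2/Z) = -2*(2*Z**2 + 2/Z) = -2*(2/Z + 2*Z**2) = -4/Z - 4*Z**2)
L(F) = 4489 (L(F) = (-4 + 4*(-1 - 1*(-4)**3)/(-4))**2 = (-4 + 4*(-1/4)*(-1 - 1*(-64)))**2 = (-4 + 4*(-1/4)*(-1 + 64))**2 = (-4 + 4*(-1/4)*63)**2 = (-4 - 63)**2 = (-67)**2 = 4489)
-1105 - L(d(-6, -4)) = -1105 - 1*4489 = -1105 - 4489 = -5594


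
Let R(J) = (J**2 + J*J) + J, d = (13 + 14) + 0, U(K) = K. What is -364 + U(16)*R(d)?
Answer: 23396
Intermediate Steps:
d = 27 (d = 27 + 0 = 27)
R(J) = J + 2*J**2 (R(J) = (J**2 + J**2) + J = 2*J**2 + J = J + 2*J**2)
-364 + U(16)*R(d) = -364 + 16*(27*(1 + 2*27)) = -364 + 16*(27*(1 + 54)) = -364 + 16*(27*55) = -364 + 16*1485 = -364 + 23760 = 23396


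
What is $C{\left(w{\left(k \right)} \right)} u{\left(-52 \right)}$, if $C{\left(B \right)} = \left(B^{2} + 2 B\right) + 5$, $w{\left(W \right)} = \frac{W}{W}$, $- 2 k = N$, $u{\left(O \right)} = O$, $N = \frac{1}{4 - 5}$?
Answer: $-416$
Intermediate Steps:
$N = -1$ ($N = \frac{1}{-1} = -1$)
$k = \frac{1}{2}$ ($k = \left(- \frac{1}{2}\right) \left(-1\right) = \frac{1}{2} \approx 0.5$)
$w{\left(W \right)} = 1$
$C{\left(B \right)} = 5 + B^{2} + 2 B$
$C{\left(w{\left(k \right)} \right)} u{\left(-52 \right)} = \left(5 + 1^{2} + 2 \cdot 1\right) \left(-52\right) = \left(5 + 1 + 2\right) \left(-52\right) = 8 \left(-52\right) = -416$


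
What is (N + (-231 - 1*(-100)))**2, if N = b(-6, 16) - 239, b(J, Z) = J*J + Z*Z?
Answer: 6084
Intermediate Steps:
b(J, Z) = J**2 + Z**2
N = 53 (N = ((-6)**2 + 16**2) - 239 = (36 + 256) - 239 = 292 - 239 = 53)
(N + (-231 - 1*(-100)))**2 = (53 + (-231 - 1*(-100)))**2 = (53 + (-231 + 100))**2 = (53 - 131)**2 = (-78)**2 = 6084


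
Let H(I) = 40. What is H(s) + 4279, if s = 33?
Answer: 4319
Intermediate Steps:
H(s) + 4279 = 40 + 4279 = 4319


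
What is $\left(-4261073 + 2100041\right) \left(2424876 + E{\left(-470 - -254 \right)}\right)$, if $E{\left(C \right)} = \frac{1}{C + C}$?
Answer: $- \frac{94324223286533}{18} \approx -5.2402 \cdot 10^{12}$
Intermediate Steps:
$E{\left(C \right)} = \frac{1}{2 C}$
$\left(-4261073 + 2100041\right) \left(2424876 + E{\left(-470 - -254 \right)}\right) = \left(-4261073 + 2100041\right) \left(2424876 + \frac{1}{2 \left(-470 - -254\right)}\right) = - 2161032 \left(2424876 + \frac{1}{2 \left(-470 + 254\right)}\right) = - 2161032 \left(2424876 + \frac{1}{2 \left(-216\right)}\right) = - 2161032 \left(2424876 + \frac{1}{2} \left(- \frac{1}{216}\right)\right) = - 2161032 \left(2424876 - \frac{1}{432}\right) = \left(-2161032\right) \frac{1047546431}{432} = - \frac{94324223286533}{18}$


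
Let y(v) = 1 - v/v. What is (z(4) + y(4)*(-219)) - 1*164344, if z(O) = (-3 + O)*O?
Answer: -164340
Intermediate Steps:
y(v) = 0 (y(v) = 1 - 1*1 = 1 - 1 = 0)
z(O) = O*(-3 + O)
(z(4) + y(4)*(-219)) - 1*164344 = (4*(-3 + 4) + 0*(-219)) - 1*164344 = (4*1 + 0) - 164344 = (4 + 0) - 164344 = 4 - 164344 = -164340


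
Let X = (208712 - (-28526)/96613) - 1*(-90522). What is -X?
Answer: -28909922968/96613 ≈ -2.9923e+5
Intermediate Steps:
X = 28909922968/96613 (X = (208712 - (-28526)/96613) + 90522 = (208712 - 1*(-28526/96613)) + 90522 = (208712 + 28526/96613) + 90522 = 20164320982/96613 + 90522 = 28909922968/96613 ≈ 2.9923e+5)
-X = -1*28909922968/96613 = -28909922968/96613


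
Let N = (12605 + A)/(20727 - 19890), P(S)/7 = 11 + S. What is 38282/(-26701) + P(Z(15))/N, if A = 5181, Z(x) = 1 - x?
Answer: -1150207129/474903986 ≈ -2.4220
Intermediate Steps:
P(S) = 77 + 7*S (P(S) = 7*(11 + S) = 77 + 7*S)
N = 17786/837 (N = (12605 + 5181)/(20727 - 19890) = 17786/837 ≈ 21.250)
38282/(-26701) + P(Z(15))/N = 38282/(-26701) + (77 + 7*(1 - 1*15))/(17786/837) = 38282*(-1/26701) + (77 + 7*(1 - 15))*(837/17786) = -38282/26701 + (77 + 7*(-14))*(837/17786) = -38282/26701 + (77 - 98)*(837/17786) = -38282/26701 - 21*837/17786 = -38282/26701 - 17577/17786 = -1150207129/474903986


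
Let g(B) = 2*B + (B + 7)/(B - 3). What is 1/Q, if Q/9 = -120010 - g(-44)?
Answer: -47/50727339 ≈ -9.2652e-7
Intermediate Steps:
g(B) = 2*B + (7 + B)/(-3 + B)
Q = -50727339/47 (Q = 9*(-120010 - (7 - 5*(-44) + 2*(-44)²)/(-3 - 44)) = 9*(-120010 - (7 + 220 + 2*1936)/(-47)) = 9*(-120010 - (-1)*(7 + 220 + 3872)/47) = 9*(-120010 - (-1)*4099/47) = 9*(-120010 - 1*(-4099/47)) = 9*(-120010 + 4099/47) = 9*(-5636371/47) = -50727339/47 ≈ -1.0793e+6)
1/Q = 1/(-50727339/47) = -47/50727339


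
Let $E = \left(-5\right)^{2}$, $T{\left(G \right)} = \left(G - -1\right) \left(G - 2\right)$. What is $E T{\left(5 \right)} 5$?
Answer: $2250$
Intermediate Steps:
$T{\left(G \right)} = \left(1 + G\right) \left(-2 + G\right)$ ($T{\left(G \right)} = \left(G + 1\right) \left(-2 + G\right) = \left(1 + G\right) \left(-2 + G\right)$)
$E = 25$
$E T{\left(5 \right)} 5 = 25 \left(-2 + 5^{2} - 5\right) 5 = 25 \left(-2 + 25 - 5\right) 5 = 25 \cdot 18 \cdot 5 = 450 \cdot 5 = 2250$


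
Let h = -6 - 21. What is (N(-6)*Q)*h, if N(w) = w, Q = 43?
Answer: 6966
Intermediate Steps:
h = -27
(N(-6)*Q)*h = -6*43*(-27) = -258*(-27) = 6966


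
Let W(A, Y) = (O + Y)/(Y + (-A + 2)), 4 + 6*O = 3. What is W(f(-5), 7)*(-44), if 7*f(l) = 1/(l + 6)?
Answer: -3157/93 ≈ -33.946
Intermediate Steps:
O = -⅙ (O = -⅔ + (⅙)*3 = -⅔ + ½ = -⅙ ≈ -0.16667)
f(l) = 1/(7*(6 + l)) (f(l) = 1/(7*(l + 6)) = 1/(7*(6 + l)))
W(A, Y) = (-⅙ + Y)/(2 + Y - A) (W(A, Y) = (-⅙ + Y)/(Y + (-A + 2)) = (-⅙ + Y)/(Y + (2 - A)) = (-⅙ + Y)/(2 + Y - A))
W(f(-5), 7)*(-44) = ((-⅙ + 7)/(2 + 7 - 1/(7*(6 - 5))))*(-44) = ((41/6)/(2 + 7 - 1/(7*1)))*(-44) = ((41/6)/(2 + 7 - 1/7))*(-44) = ((41/6)/(2 + 7 - 1*⅐))*(-44) = ((41/6)/(2 + 7 - ⅐))*(-44) = ((41/6)/(62/7))*(-44) = ((7/62)*(41/6))*(-44) = (287/372)*(-44) = -3157/93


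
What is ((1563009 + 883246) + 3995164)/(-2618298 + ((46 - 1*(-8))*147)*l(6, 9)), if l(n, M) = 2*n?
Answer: -6441419/2523042 ≈ -2.5530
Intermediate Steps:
((1563009 + 883246) + 3995164)/(-2618298 + ((46 - 1*(-8))*147)*l(6, 9)) = ((1563009 + 883246) + 3995164)/(-2618298 + ((46 - 1*(-8))*147)*(2*6)) = (2446255 + 3995164)/(-2618298 + ((46 + 8)*147)*12) = 6441419/(-2618298 + (54*147)*12) = 6441419/(-2618298 + 7938*12) = 6441419/(-2618298 + 95256) = 6441419/(-2523042) = 6441419*(-1/2523042) = -6441419/2523042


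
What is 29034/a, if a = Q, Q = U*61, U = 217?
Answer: 29034/13237 ≈ 2.1934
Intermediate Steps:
Q = 13237 (Q = 217*61 = 13237)
a = 13237
29034/a = 29034/13237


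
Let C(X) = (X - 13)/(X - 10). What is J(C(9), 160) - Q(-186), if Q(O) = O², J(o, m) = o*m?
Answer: -33956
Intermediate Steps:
C(X) = (-13 + X)/(-10 + X)
J(o, m) = m*o
J(C(9), 160) - Q(-186) = 160*((-13 + 9)/(-10 + 9)) - 1*(-186)² = 160*(-4/(-1)) - 1*34596 = 160*(-1*(-4)) - 34596 = 160*4 - 34596 = 640 - 34596 = -33956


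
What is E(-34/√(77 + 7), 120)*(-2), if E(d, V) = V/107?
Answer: -240/107 ≈ -2.2430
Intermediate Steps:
E(d, V) = V/107 (E(d, V) = V*(1/107) = V/107)
E(-34/√(77 + 7), 120)*(-2) = ((1/107)*120)*(-2) = (120/107)*(-2) = -240/107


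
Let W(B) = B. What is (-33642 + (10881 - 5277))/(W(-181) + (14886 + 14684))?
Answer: -28038/29389 ≈ -0.95403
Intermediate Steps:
(-33642 + (10881 - 5277))/(W(-181) + (14886 + 14684)) = (-33642 + (10881 - 5277))/(-181 + (14886 + 14684)) = (-33642 + 5604)/(-181 + 29570) = -28038/29389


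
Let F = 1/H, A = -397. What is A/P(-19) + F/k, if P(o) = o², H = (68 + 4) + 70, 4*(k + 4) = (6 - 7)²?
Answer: -423527/384465 ≈ -1.1016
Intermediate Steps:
k = -15/4 (k = -4 + (6 - 7)²/4 = -4 + (¼)*(-1)² = -4 + (¼)*1 = -4 + ¼ = -15/4 ≈ -3.7500)
H = 142 (H = 72 + 70 = 142)
F = 1/142 ≈ 0.0070423
A/P(-19) + F/k = -397/((-19)²) + 1/(142*(-15/4)) = -397/361 + (1/142)*(-4/15) = -397*1/361 - 2/1065 = -397/361 - 2/1065 = -423527/384465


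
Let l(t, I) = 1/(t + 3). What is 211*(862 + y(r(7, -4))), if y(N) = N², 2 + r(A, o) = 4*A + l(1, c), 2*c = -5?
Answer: 5236387/16 ≈ 3.2727e+5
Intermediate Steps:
c = -5/2 (c = (½)*(-5) = -5/2 ≈ -2.5000)
l(t, I) = 1/(3 + t)
r(A, o) = -7/4 + 4*A (r(A, o) = -2 + (4*A + 1/(3 + 1)) = -2 + (4*A + 1/4) = -2 + (4*A + ¼) = -2 + (¼ + 4*A) = -7/4 + 4*A)
211*(862 + y(r(7, -4))) = 211*(862 + (-7/4 + 4*7)²) = 211*(862 + (-7/4 + 28)²) = 211*(862 + (105/4)²) = 211*(862 + 11025/16) = 211*(24817/16) = 5236387/16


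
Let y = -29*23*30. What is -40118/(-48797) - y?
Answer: 976468088/48797 ≈ 20011.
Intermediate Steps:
y = -20010 (y = -667*30 = -20010)
-40118/(-48797) - y = -40118/(-48797) - 1*(-20010) = -40118*(-1/48797) + 20010 = 40118/48797 + 20010 = 976468088/48797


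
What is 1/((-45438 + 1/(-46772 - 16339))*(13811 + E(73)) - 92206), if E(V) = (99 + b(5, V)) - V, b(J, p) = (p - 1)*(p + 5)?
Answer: -63111/55789973815273 ≈ -1.1312e-9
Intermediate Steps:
b(J, p) = (-1 + p)*(5 + p)
E(V) = 94 + V² + 3*V (E(V) = (99 + (-5 + V² + 4*V)) - V = (94 + V² + 4*V) - V = 94 + V² + 3*V)
1/((-45438 + 1/(-46772 - 16339))*(13811 + E(73)) - 92206) = 1/((-45438 + 1/(-46772 - 16339))*(13811 + (94 + 73² + 3*73)) - 92206) = 1/((-45438 + 1/(-63111))*(13811 + (94 + 5329 + 219)) - 92206) = 1/((-45438 - 1/63111)*(13811 + 5642) - 92206) = 1/(-2867637619/63111*19453 - 92206) = 1/(-55784154602407/63111 - 92206) = 1/(-55789973815273/63111) = -63111/55789973815273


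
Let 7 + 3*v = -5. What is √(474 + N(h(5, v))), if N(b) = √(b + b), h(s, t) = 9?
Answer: √(474 + 3*√2) ≈ 21.869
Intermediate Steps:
v = -4 (v = -7/3 + (⅓)*(-5) = -7/3 - 5/3 = -4)
N(b) = √2*√b (N(b) = √(2*b) = √2*√b)
√(474 + N(h(5, v))) = √(474 + √2*√9) = √(474 + √2*3) = √(474 + 3*√2)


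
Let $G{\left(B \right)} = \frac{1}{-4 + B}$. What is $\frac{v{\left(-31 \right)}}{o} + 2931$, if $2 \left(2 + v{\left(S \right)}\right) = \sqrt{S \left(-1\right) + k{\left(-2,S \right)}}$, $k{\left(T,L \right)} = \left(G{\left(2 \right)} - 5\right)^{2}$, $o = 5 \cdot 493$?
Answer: $\frac{7224913}{2465} + \frac{7 \sqrt{5}}{9860} \approx 2931.0$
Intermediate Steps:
$o = 2465$
$k{\left(T,L \right)} = \frac{121}{4}$ ($k{\left(T,L \right)} = \left(\frac{1}{-4 + 2} - 5\right)^{2} = \left(\frac{1}{-2} - 5\right)^{2} = \left(- \frac{1}{2} - 5\right)^{2} = \left(- \frac{11}{2}\right)^{2} = \frac{121}{4}$)
$v{\left(S \right)} = -2 + \frac{\sqrt{\frac{121}{4} - S}}{2}$ ($v{\left(S \right)} = -2 + \frac{\sqrt{S \left(-1\right) + \frac{121}{4}}}{2} = -2 + \frac{\sqrt{- S + \frac{121}{4}}}{2} = -2 + \frac{\sqrt{\frac{121}{4} - S}}{2}$)
$\frac{v{\left(-31 \right)}}{o} + 2931 = \frac{-2 + \frac{\sqrt{121 - -124}}{4}}{2465} + 2931 = \left(-2 + \frac{\sqrt{121 + 124}}{4}\right) \frac{1}{2465} + 2931 = \left(-2 + \frac{\sqrt{245}}{4}\right) \frac{1}{2465} + 2931 = \left(-2 + \frac{7 \sqrt{5}}{4}\right) \frac{1}{2465} + 2931 = \left(- \frac{2}{2465} + \frac{7 \sqrt{5}}{9860}\right) + 2931 = \frac{7224913}{2465} + \frac{7 \sqrt{5}}{9860}$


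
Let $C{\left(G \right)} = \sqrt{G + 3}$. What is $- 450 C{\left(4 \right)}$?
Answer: $- 450 \sqrt{7} \approx -1190.6$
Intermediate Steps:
$C{\left(G \right)} = \sqrt{3 + G}$
$- 450 C{\left(4 \right)} = - 450 \sqrt{3 + 4} = - 450 \sqrt{7}$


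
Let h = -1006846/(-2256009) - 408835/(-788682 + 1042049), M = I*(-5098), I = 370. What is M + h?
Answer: -1078183548897745813/571598232303 ≈ -1.8863e+6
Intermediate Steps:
M = -1886260 (M = 370*(-5098) = -1886260)
h = -667233889033/571598232303 (h = -1006846*(-1/2256009) - 408835/253367 = 1006846/2256009 - 408835*1/253367 = 1006846/2256009 - 408835/253367 = -667233889033/571598232303 ≈ -1.1673)
M + h = -1886260 - 667233889033/571598232303 = -1078183548897745813/571598232303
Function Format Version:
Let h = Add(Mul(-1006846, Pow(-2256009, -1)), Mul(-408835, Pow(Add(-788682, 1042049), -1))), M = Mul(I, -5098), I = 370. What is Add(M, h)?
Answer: Rational(-1078183548897745813, 571598232303) ≈ -1.8863e+6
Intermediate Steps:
M = -1886260 (M = Mul(370, -5098) = -1886260)
h = Rational(-667233889033, 571598232303) (h = Add(Mul(-1006846, Rational(-1, 2256009)), Mul(-408835, Pow(253367, -1))) = Add(Rational(1006846, 2256009), Mul(-408835, Rational(1, 253367))) = Add(Rational(1006846, 2256009), Rational(-408835, 253367)) = Rational(-667233889033, 571598232303) ≈ -1.1673)
Add(M, h) = Add(-1886260, Rational(-667233889033, 571598232303)) = Rational(-1078183548897745813, 571598232303)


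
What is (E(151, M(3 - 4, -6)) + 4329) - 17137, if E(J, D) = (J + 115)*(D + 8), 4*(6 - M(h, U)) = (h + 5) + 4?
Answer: -9616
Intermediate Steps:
M(h, U) = 15/4 - h/4 (M(h, U) = 6 - ((h + 5) + 4)/4 = 6 - ((5 + h) + 4)/4 = 6 - (9 + h)/4 = 6 + (-9/4 - h/4) = 15/4 - h/4)
E(J, D) = (8 + D)*(115 + J) (E(J, D) = (115 + J)*(8 + D) = (8 + D)*(115 + J))
(E(151, M(3 - 4, -6)) + 4329) - 17137 = ((920 + 8*151 + 115*(15/4 - (3 - 4)/4) + (15/4 - (3 - 4)/4)*151) + 4329) - 17137 = ((920 + 1208 + 115*(15/4 - 1/4*(-1)) + (15/4 - 1/4*(-1))*151) + 4329) - 17137 = ((920 + 1208 + 115*(15/4 + 1/4) + (15/4 + 1/4)*151) + 4329) - 17137 = ((920 + 1208 + 115*4 + 4*151) + 4329) - 17137 = ((920 + 1208 + 460 + 604) + 4329) - 17137 = (3192 + 4329) - 17137 = 7521 - 17137 = -9616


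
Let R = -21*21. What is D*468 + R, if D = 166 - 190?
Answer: -11673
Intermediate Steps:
R = -441
D = -24
D*468 + R = -24*468 - 441 = -11232 - 441 = -11673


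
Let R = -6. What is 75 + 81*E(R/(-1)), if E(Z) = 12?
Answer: 1047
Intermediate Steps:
75 + 81*E(R/(-1)) = 75 + 81*12 = 75 + 972 = 1047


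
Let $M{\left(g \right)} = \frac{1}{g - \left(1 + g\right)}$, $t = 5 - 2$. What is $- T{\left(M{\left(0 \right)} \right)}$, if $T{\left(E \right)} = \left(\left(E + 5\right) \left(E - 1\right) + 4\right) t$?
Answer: $12$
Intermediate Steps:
$t = 3$ ($t = 5 - 2 = 3$)
$M{\left(g \right)} = -1$ ($M{\left(g \right)} = \frac{1}{-1} = -1$)
$T{\left(E \right)} = 12 + 3 \left(-1 + E\right) \left(5 + E\right)$ ($T{\left(E \right)} = \left(\left(E + 5\right) \left(E - 1\right) + 4\right) 3 = \left(\left(5 + E\right) \left(-1 + E\right) + 4\right) 3 = \left(\left(-1 + E\right) \left(5 + E\right) + 4\right) 3 = \left(4 + \left(-1 + E\right) \left(5 + E\right)\right) 3 = 12 + 3 \left(-1 + E\right) \left(5 + E\right)$)
$- T{\left(M{\left(0 \right)} \right)} = - (-3 + 3 \left(-1\right)^{2} + 12 \left(-1\right)) = - (-3 + 3 \cdot 1 - 12) = - (-3 + 3 - 12) = \left(-1\right) \left(-12\right) = 12$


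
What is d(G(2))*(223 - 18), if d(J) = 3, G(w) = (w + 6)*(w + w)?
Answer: 615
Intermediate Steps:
G(w) = 2*w*(6 + w) (G(w) = (6 + w)*(2*w) = 2*w*(6 + w))
d(G(2))*(223 - 18) = 3*(223 - 18) = 3*205 = 615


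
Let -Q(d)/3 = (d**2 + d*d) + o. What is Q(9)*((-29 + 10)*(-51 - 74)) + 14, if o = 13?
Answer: -1246861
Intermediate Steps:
Q(d) = -39 - 6*d**2 (Q(d) = -3*((d**2 + d*d) + 13) = -3*((d**2 + d**2) + 13) = -3*(2*d**2 + 13) = -3*(13 + 2*d**2) = -39 - 6*d**2)
Q(9)*((-29 + 10)*(-51 - 74)) + 14 = (-39 - 6*9**2)*((-29 + 10)*(-51 - 74)) + 14 = (-39 - 6*81)*(-19*(-125)) + 14 = (-39 - 486)*2375 + 14 = -525*2375 + 14 = -1246875 + 14 = -1246861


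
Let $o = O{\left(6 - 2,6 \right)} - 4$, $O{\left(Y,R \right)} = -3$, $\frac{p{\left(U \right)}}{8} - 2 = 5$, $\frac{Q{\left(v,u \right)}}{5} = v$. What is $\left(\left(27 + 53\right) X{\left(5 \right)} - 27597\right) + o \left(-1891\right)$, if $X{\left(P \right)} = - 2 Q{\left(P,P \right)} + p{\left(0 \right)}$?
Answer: $-13880$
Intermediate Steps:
$Q{\left(v,u \right)} = 5 v$
$p{\left(U \right)} = 56$ ($p{\left(U \right)} = 16 + 8 \cdot 5 = 16 + 40 = 56$)
$X{\left(P \right)} = 56 - 10 P$ ($X{\left(P \right)} = - 2 \cdot 5 P + 56 = - 10 P + 56 = 56 - 10 P$)
$o = -7$ ($o = -3 - 4 = -7$)
$\left(\left(27 + 53\right) X{\left(5 \right)} - 27597\right) + o \left(-1891\right) = \left(\left(27 + 53\right) \left(56 - 50\right) - 27597\right) - -13237 = \left(80 \left(56 - 50\right) - 27597\right) + 13237 = \left(80 \cdot 6 - 27597\right) + 13237 = \left(480 - 27597\right) + 13237 = -27117 + 13237 = -13880$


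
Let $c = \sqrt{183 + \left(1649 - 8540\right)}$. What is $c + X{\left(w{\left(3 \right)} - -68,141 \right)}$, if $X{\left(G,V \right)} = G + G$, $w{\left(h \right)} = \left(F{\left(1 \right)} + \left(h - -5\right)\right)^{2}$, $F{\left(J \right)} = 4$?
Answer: $424 + 2 i \sqrt{1677} \approx 424.0 + 81.902 i$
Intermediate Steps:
$w{\left(h \right)} = \left(9 + h\right)^{2}$ ($w{\left(h \right)} = \left(4 + \left(h - -5\right)\right)^{2} = \left(4 + \left(h + 5\right)\right)^{2} = \left(4 + \left(5 + h\right)\right)^{2} = \left(9 + h\right)^{2}$)
$X{\left(G,V \right)} = 2 G$
$c = 2 i \sqrt{1677}$ ($c = \sqrt{183 - 6891} = \sqrt{-6708} = 2 i \sqrt{1677} \approx 81.902 i$)
$c + X{\left(w{\left(3 \right)} - -68,141 \right)} = 2 i \sqrt{1677} + 2 \left(\left(9 + 3\right)^{2} - -68\right) = 2 i \sqrt{1677} + 2 \left(12^{2} + 68\right) = 2 i \sqrt{1677} + 2 \left(144 + 68\right) = 2 i \sqrt{1677} + 2 \cdot 212 = 2 i \sqrt{1677} + 424 = 424 + 2 i \sqrt{1677}$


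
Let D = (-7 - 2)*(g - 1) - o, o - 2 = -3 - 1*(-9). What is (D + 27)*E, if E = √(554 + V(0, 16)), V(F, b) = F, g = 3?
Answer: √554 ≈ 23.537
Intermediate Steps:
o = 8 (o = 2 + (-3 - 1*(-9)) = 2 + (-3 + 9) = 2 + 6 = 8)
D = -26 (D = (-7 - 2)*(3 - 1) - 1*8 = -9*2 - 8 = -18 - 8 = -26)
E = √554 (E = √(554 + 0) = √554 ≈ 23.537)
(D + 27)*E = (-26 + 27)*√554 = 1*√554 = √554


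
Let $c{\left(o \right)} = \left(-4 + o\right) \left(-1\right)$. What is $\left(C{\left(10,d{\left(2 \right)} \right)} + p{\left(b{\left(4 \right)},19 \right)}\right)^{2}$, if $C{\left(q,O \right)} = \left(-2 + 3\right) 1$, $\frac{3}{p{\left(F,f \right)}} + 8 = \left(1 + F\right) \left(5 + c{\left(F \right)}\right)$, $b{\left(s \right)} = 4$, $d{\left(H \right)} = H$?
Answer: $\frac{400}{289} \approx 1.3841$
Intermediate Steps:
$c{\left(o \right)} = 4 - o$
$p{\left(F,f \right)} = \frac{3}{-8 + \left(1 + F\right) \left(9 - F\right)}$ ($p{\left(F,f \right)} = \frac{3}{-8 + \left(1 + F\right) \left(5 - \left(-4 + F\right)\right)} = \frac{3}{-8 + \left(1 + F\right) \left(9 - F\right)}$)
$C{\left(q,O \right)} = 1$ ($C{\left(q,O \right)} = 1 \cdot 1 = 1$)
$\left(C{\left(10,d{\left(2 \right)} \right)} + p{\left(b{\left(4 \right)},19 \right)}\right)^{2} = \left(1 + \frac{3}{1 - 4^{2} + 8 \cdot 4}\right)^{2} = \left(1 + \frac{3}{1 - 16 + 32}\right)^{2} = \left(1 + \frac{3}{17}\right)^{2} = \left(\frac{20}{17}\right)^{2} = \frac{400}{289}$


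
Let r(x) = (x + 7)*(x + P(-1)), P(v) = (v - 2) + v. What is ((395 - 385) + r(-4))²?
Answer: 196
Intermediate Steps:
P(v) = -2 + 2*v (P(v) = (-2 + v) + v = -2 + 2*v)
r(x) = (-4 + x)*(7 + x) (r(x) = (x + 7)*(x + (-2 + 2*(-1))) = (7 + x)*(x + (-2 - 2)) = (7 + x)*(x - 4) = (7 + x)*(-4 + x) = (-4 + x)*(7 + x))
((395 - 385) + r(-4))² = ((395 - 385) + (-28 + (-4)² + 3*(-4)))² = (10 + (-28 + 16 - 12))² = (10 - 24)² = (-14)² = 196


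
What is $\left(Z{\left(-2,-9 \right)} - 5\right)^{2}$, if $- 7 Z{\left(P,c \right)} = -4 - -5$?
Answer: $\frac{1296}{49} \approx 26.449$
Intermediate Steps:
$Z{\left(P,c \right)} = - \frac{1}{7}$ ($Z{\left(P,c \right)} = - \frac{-4 - -5}{7} = - \frac{-4 + 5}{7} = \left(- \frac{1}{7}\right) 1 = - \frac{1}{7}$)
$\left(Z{\left(-2,-9 \right)} - 5\right)^{2} = \left(- \frac{1}{7} - 5\right)^{2} = \left(- \frac{36}{7}\right)^{2} = \frac{1296}{49}$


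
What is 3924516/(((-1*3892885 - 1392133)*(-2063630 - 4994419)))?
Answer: 654086/6216986001647 ≈ 1.0521e-7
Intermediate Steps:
3924516/(((-1*3892885 - 1392133)*(-2063630 - 4994419))) = 3924516/(((-3892885 - 1392133)*(-7058049))) = 3924516/((-5285018*(-7058049))) = 3924516/37301916009882 = 3924516*(1/37301916009882) = 654086/6216986001647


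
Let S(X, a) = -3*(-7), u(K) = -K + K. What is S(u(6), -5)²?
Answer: 441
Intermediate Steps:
u(K) = 0
S(X, a) = 21
S(u(6), -5)² = 21² = 441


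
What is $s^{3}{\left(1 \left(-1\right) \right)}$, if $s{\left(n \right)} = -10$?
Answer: $-1000$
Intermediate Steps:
$s^{3}{\left(1 \left(-1\right) \right)} = \left(-10\right)^{3} = -1000$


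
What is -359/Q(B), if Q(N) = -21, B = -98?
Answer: 359/21 ≈ 17.095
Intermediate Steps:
-359/Q(B) = -359/(-21) = -359*(-1/21) = 359/21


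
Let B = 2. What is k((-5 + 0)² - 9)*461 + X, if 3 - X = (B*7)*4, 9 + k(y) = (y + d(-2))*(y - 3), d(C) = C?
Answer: 79700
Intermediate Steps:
k(y) = -9 + (-3 + y)*(-2 + y) (k(y) = -9 + (y - 2)*(y - 3) = -9 + (-2 + y)*(-3 + y) = -9 + (-3 + y)*(-2 + y))
X = -53 (X = 3 - 2*7*4 = 3 - 14*4 = 3 - 1*56 = 3 - 56 = -53)
k((-5 + 0)² - 9)*461 + X = (-3 + ((-5 + 0)² - 9)² - 5*((-5 + 0)² - 9))*461 - 53 = (-3 + ((-5)² - 9)² - 5*((-5)² - 9))*461 - 53 = (-3 + (25 - 9)² - 5*(25 - 9))*461 - 53 = (-3 + 16² - 5*16)*461 - 53 = (-3 + 256 - 80)*461 - 53 = 173*461 - 53 = 79753 - 53 = 79700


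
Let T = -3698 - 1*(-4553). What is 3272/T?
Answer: 3272/855 ≈ 3.8269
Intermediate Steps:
T = 855 (T = -3698 + 4553 = 855)
3272/T = 3272/855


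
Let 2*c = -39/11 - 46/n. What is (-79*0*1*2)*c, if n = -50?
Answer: 0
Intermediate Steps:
c = -361/275 (c = (-39/11 - 46/(-50))/2 = (-39*1/11 - 46*(-1/50))/2 = (-39/11 + 23/25)/2 = (½)*(-722/275) = -361/275 ≈ -1.3127)
(-79*0*1*2)*c = -79*0*1*2*(-361/275) = -0*2*(-361/275) = -79*0*(-361/275) = 0*(-361/275) = 0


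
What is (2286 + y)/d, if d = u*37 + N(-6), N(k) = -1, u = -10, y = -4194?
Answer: 36/7 ≈ 5.1429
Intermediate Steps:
d = -371 (d = -10*37 - 1 = -370 - 1 = -371)
(2286 + y)/d = (2286 - 4194)/(-371) = -1908*(-1/371) = 36/7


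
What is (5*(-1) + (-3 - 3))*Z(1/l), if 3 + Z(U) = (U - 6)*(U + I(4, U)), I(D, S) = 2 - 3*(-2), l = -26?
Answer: 379797/676 ≈ 561.83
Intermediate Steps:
I(D, S) = 8 (I(D, S) = 2 + 6 = 8)
Z(U) = -3 + (-6 + U)*(8 + U) (Z(U) = -3 + (U - 6)*(U + 8) = -3 + (-6 + U)*(8 + U))
(5*(-1) + (-3 - 3))*Z(1/l) = (5*(-1) + (-3 - 3))*(-51 + (1/(-26))² + 2/(-26)) = (-5 - 6)*(-51 + (-1/26)² + 2*(-1/26)) = -11*(-51 + 1/676 - 1/13) = -11*(-34527/676) = 379797/676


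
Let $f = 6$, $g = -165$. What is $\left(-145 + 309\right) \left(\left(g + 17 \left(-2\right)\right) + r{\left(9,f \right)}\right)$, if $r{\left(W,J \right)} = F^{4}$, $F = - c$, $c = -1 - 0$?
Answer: $-32472$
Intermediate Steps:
$c = -1$ ($c = -1 + 0 = -1$)
$F = 1$ ($F = \left(-1\right) \left(-1\right) = 1$)
$r{\left(W,J \right)} = 1$ ($r{\left(W,J \right)} = 1^{4} = 1$)
$\left(-145 + 309\right) \left(\left(g + 17 \left(-2\right)\right) + r{\left(9,f \right)}\right) = \left(-145 + 309\right) \left(\left(-165 + 17 \left(-2\right)\right) + 1\right) = 164 \left(\left(-165 - 34\right) + 1\right) = 164 \left(-199 + 1\right) = 164 \left(-198\right) = -32472$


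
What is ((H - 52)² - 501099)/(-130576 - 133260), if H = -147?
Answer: 230749/131918 ≈ 1.7492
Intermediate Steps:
((H - 52)² - 501099)/(-130576 - 133260) = ((-147 - 52)² - 501099)/(-130576 - 133260) = ((-199)² - 501099)/(-263836) = (39601 - 501099)*(-1/263836) = -461498*(-1/263836) = 230749/131918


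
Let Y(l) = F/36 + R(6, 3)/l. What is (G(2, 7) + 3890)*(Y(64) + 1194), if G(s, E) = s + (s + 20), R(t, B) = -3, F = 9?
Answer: 149571553/32 ≈ 4.6741e+6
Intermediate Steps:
G(s, E) = 20 + 2*s (G(s, E) = s + (20 + s) = 20 + 2*s)
Y(l) = ¼ - 3/l (Y(l) = 9/36 - 3/l = 9*(1/36) - 3/l = ¼ - 3/l)
(G(2, 7) + 3890)*(Y(64) + 1194) = ((20 + 2*2) + 3890)*((¼)*(-12 + 64)/64 + 1194) = ((20 + 4) + 3890)*((¼)*(1/64)*52 + 1194) = (24 + 3890)*(13/64 + 1194) = 3914*(76429/64) = 149571553/32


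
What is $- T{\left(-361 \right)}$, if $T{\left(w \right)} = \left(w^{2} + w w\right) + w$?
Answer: $-260281$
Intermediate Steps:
$T{\left(w \right)} = w + 2 w^{2}$ ($T{\left(w \right)} = \left(w^{2} + w^{2}\right) + w = 2 w^{2} + w = w + 2 w^{2}$)
$- T{\left(-361 \right)} = - \left(-361\right) \left(1 + 2 \left(-361\right)\right) = - \left(-361\right) \left(1 - 722\right) = - \left(-361\right) \left(-721\right) = \left(-1\right) 260281 = -260281$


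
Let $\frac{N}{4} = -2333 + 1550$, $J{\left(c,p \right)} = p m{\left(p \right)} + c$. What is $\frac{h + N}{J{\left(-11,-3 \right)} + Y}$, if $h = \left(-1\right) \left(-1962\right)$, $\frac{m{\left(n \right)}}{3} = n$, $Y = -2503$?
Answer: $\frac{390}{829} \approx 0.47045$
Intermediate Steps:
$m{\left(n \right)} = 3 n$
$J{\left(c,p \right)} = c + 3 p^{2}$ ($J{\left(c,p \right)} = p 3 p + c = 3 p^{2} + c = c + 3 p^{2}$)
$N = -3132$ ($N = 4 \left(-2333 + 1550\right) = 4 \left(-783\right) = -3132$)
$h = 1962$
$\frac{h + N}{J{\left(-11,-3 \right)} + Y} = \frac{1962 - 3132}{\left(-11 + 3 \left(-3\right)^{2}\right) - 2503} = - \frac{1170}{\left(-11 + 3 \cdot 9\right) - 2503} = - \frac{1170}{\left(-11 + 27\right) - 2503} = - \frac{1170}{16 - 2503} = - \frac{1170}{-2487} = \left(-1170\right) \left(- \frac{1}{2487}\right) = \frac{390}{829}$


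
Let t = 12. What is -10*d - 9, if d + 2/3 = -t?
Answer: 353/3 ≈ 117.67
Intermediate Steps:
d = -38/3 (d = -2/3 - 1*12 = -2/3 - 12 = -38/3 ≈ -12.667)
-10*d - 9 = -10*(-38/3) - 9 = 380/3 - 9 = 353/3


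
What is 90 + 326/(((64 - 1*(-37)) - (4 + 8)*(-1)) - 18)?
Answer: 8876/95 ≈ 93.432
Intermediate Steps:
90 + 326/(((64 - 1*(-37)) - (4 + 8)*(-1)) - 18) = 90 + 326/(((64 + 37) - 12*(-1)) - 18) = 90 + 326/((101 - 1*(-12)) - 18) = 90 + 326/((101 + 12) - 18) = 90 + 326/(113 - 18) = 90 + 326/95 = 8876/95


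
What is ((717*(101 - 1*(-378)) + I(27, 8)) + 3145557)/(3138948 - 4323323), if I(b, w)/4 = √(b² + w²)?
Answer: -27912/9475 - 4*√793/1184375 ≈ -2.9460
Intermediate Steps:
I(b, w) = 4*√(b² + w²)
((717*(101 - 1*(-378)) + I(27, 8)) + 3145557)/(3138948 - 4323323) = ((717*(101 - 1*(-378)) + 4*√(27² + 8²)) + 3145557)/(3138948 - 4323323) = ((717*(101 + 378) + 4*√(729 + 64)) + 3145557)/(-1184375) = ((717*479 + 4*√793) + 3145557)*(-1/1184375) = ((343443 + 4*√793) + 3145557)*(-1/1184375) = (3489000 + 4*√793)*(-1/1184375) = -27912/9475 - 4*√793/1184375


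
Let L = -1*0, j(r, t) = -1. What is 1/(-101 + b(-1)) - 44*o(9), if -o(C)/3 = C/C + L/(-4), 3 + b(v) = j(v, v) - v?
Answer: 13727/104 ≈ 131.99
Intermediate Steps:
L = 0
b(v) = -4 - v (b(v) = -3 + (-1 - v) = -4 - v)
o(C) = -3 (o(C) = -3*(C/C + 0/(-4)) = -3*(1 + 0*(-¼)) = -3*(1 + 0) = -3*1 = -3)
1/(-101 + b(-1)) - 44*o(9) = 1/(-101 + (-4 - 1*(-1))) - 44*(-3) = 1/(-101 + (-4 + 1)) + 132 = 1/(-101 - 3) + 132 = 1/(-104) + 132 = -1/104 + 132 = 13727/104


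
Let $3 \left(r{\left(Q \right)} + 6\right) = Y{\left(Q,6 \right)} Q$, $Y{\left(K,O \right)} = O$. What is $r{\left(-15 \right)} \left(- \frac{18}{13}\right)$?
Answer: $\frac{648}{13} \approx 49.846$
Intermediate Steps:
$r{\left(Q \right)} = -6 + 2 Q$ ($r{\left(Q \right)} = -6 + \frac{6 Q}{3} = -6 + 2 Q$)
$r{\left(-15 \right)} \left(- \frac{18}{13}\right) = \left(-6 + 2 \left(-15\right)\right) \left(- \frac{18}{13}\right) = \left(-6 - 30\right) \left(\left(-18\right) \frac{1}{13}\right) = \left(-36\right) \left(- \frac{18}{13}\right) = \frac{648}{13}$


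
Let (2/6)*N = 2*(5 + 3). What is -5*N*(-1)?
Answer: 240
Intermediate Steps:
N = 48 (N = 3*(2*(5 + 3)) = 3*(2*8) = 3*16 = 48)
-5*N*(-1) = -5*48*(-1) = -240*(-1) = 240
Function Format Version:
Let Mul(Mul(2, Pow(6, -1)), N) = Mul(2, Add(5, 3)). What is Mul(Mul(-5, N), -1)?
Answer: 240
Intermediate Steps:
N = 48 (N = Mul(3, Mul(2, Add(5, 3))) = Mul(3, Mul(2, 8)) = Mul(3, 16) = 48)
Mul(Mul(-5, N), -1) = Mul(Mul(-5, 48), -1) = Mul(-240, -1) = 240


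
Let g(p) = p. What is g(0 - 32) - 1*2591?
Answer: -2623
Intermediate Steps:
g(0 - 32) - 1*2591 = (0 - 32) - 1*2591 = -32 - 2591 = -2623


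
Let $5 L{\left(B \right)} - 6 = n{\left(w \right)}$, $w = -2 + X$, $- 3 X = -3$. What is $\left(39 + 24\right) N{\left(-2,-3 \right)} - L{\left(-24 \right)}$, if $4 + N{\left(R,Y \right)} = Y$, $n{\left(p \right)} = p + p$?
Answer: $- \frac{2209}{5} \approx -441.8$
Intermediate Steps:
$X = 1$ ($X = \left(- \frac{1}{3}\right) \left(-3\right) = 1$)
$w = -1$ ($w = -2 + 1 = -1$)
$n{\left(p \right)} = 2 p$
$L{\left(B \right)} = \frac{4}{5}$ ($L{\left(B \right)} = \frac{6}{5} + \frac{2 \left(-1\right)}{5} = \frac{6}{5} + \frac{1}{5} \left(-2\right) = \frac{6}{5} - \frac{2}{5} = \frac{4}{5}$)
$N{\left(R,Y \right)} = -4 + Y$
$\left(39 + 24\right) N{\left(-2,-3 \right)} - L{\left(-24 \right)} = \left(39 + 24\right) \left(-4 - 3\right) - \frac{4}{5} = 63 \left(-7\right) - \frac{4}{5} = -441 - \frac{4}{5} = - \frac{2209}{5}$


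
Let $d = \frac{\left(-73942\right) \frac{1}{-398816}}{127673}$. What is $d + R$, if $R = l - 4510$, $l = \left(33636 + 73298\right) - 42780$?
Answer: $\frac{138043422256097}{2314456144} \approx 59644.0$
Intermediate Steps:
$l = 64154$ ($l = 106934 - 42780 = 64154$)
$d = \frac{3361}{2314456144}$ ($d = \left(-73942\right) \left(- \frac{1}{398816}\right) \frac{1}{127673} = \frac{3361}{18128} \cdot \frac{1}{127673} = \frac{3361}{2314456144} \approx 1.4522 \cdot 10^{-6}$)
$R = 59644$ ($R = 64154 - 4510 = 59644$)
$d + R = \frac{3361}{2314456144} + 59644 = \frac{138043422256097}{2314456144}$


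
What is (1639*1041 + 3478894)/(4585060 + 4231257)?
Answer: 5185093/8816317 ≈ 0.58812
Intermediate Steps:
(1639*1041 + 3478894)/(4585060 + 4231257) = (1706199 + 3478894)/8816317 = 5185093*(1/8816317) = 5185093/8816317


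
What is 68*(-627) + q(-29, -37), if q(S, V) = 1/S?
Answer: -1236445/29 ≈ -42636.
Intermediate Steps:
68*(-627) + q(-29, -37) = 68*(-627) + 1/(-29) = -42636 - 1/29 = -1236445/29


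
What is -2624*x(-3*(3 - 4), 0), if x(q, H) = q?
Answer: -7872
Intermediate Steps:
-2624*x(-3*(3 - 4), 0) = -(-7872)*(3 - 4) = -(-7872)*(-1) = -2624*3 = -7872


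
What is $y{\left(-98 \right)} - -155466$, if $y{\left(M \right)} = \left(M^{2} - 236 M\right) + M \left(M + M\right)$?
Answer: $207406$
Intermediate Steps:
$y{\left(M \right)} = - 236 M + 3 M^{2}$ ($y{\left(M \right)} = \left(M^{2} - 236 M\right) + M 2 M = \left(M^{2} - 236 M\right) + 2 M^{2} = - 236 M + 3 M^{2}$)
$y{\left(-98 \right)} - -155466 = - 98 \left(-236 + 3 \left(-98\right)\right) - -155466 = - 98 \left(-236 - 294\right) + 155466 = \left(-98\right) \left(-530\right) + 155466 = 51940 + 155466 = 207406$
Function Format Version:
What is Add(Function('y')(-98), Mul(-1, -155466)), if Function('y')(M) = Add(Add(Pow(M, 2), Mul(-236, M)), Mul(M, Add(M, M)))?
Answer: 207406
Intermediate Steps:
Function('y')(M) = Add(Mul(-236, M), Mul(3, Pow(M, 2))) (Function('y')(M) = Add(Add(Pow(M, 2), Mul(-236, M)), Mul(M, Mul(2, M))) = Add(Add(Pow(M, 2), Mul(-236, M)), Mul(2, Pow(M, 2))) = Add(Mul(-236, M), Mul(3, Pow(M, 2))))
Add(Function('y')(-98), Mul(-1, -155466)) = Add(Mul(-98, Add(-236, Mul(3, -98))), Mul(-1, -155466)) = Add(Mul(-98, Add(-236, -294)), 155466) = Add(Mul(-98, -530), 155466) = Add(51940, 155466) = 207406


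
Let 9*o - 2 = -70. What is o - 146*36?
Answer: -47372/9 ≈ -5263.6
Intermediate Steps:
o = -68/9 (o = 2/9 + (1/9)*(-70) = 2/9 - 70/9 = -68/9 ≈ -7.5556)
o - 146*36 = -68/9 - 146*36 = -68/9 - 5256 = -47372/9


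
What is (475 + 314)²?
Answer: 622521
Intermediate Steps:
(475 + 314)² = 789² = 622521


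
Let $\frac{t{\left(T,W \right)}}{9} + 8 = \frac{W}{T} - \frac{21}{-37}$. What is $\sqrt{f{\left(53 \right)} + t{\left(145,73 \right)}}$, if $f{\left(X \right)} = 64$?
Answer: $\frac{\sqrt{47179810}}{5365} \approx 1.2803$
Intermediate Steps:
$t{\left(T,W \right)} = - \frac{2475}{37} + \frac{9 W}{T}$ ($t{\left(T,W \right)} = -72 + 9 \left(\frac{W}{T} - \frac{21}{-37}\right) = -72 + 9 \left(\frac{W}{T} - - \frac{21}{37}\right) = -72 + 9 \left(\frac{W}{T} + \frac{21}{37}\right) = -72 + 9 \left(\frac{21}{37} + \frac{W}{T}\right) = -72 + \left(\frac{189}{37} + \frac{9 W}{T}\right) = - \frac{2475}{37} + \frac{9 W}{T}$)
$\sqrt{f{\left(53 \right)} + t{\left(145,73 \right)}} = \sqrt{64 - \left(\frac{2475}{37} - \frac{657}{145}\right)} = \sqrt{64 + \left(- \frac{2475}{37} + \frac{657}{145}\right)} = \sqrt{64 - \frac{334566}{5365}} = \sqrt{\frac{8794}{5365}} = \frac{\sqrt{47179810}}{5365}$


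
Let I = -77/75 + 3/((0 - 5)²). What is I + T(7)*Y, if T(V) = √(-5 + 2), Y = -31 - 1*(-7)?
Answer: -68/75 - 24*I*√3 ≈ -0.90667 - 41.569*I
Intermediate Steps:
Y = -24 (Y = -31 + 7 = -24)
T(V) = I*√3 (T(V) = √(-3) = I*√3)
I = -68/75 (I = -77*1/75 + 3/((-5)²) = -77/75 + 3/25 = -68/75 ≈ -0.90667)
I + T(7)*Y = -68/75 + (I*√3)*(-24) = -68/75 - 24*I*√3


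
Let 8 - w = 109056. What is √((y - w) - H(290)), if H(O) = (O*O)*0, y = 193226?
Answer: 3*√33586 ≈ 549.79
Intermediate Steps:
w = -109048 (w = 8 - 1*109056 = 8 - 109056 = -109048)
H(O) = 0 (H(O) = O²*0 = 0)
√((y - w) - H(290)) = √((193226 - 1*(-109048)) - 1*0) = √((193226 + 109048) + 0) = √(302274 + 0) = √302274 = 3*√33586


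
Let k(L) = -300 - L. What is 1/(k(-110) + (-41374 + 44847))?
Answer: 1/3283 ≈ 0.00030460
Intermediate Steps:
1/(k(-110) + (-41374 + 44847)) = 1/((-300 - 1*(-110)) + (-41374 + 44847)) = 1/((-300 + 110) + 3473) = 1/(-190 + 3473) = 1/3283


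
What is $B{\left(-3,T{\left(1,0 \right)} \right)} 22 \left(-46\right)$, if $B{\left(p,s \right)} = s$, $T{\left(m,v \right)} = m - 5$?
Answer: $4048$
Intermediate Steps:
$T{\left(m,v \right)} = -5 + m$
$B{\left(-3,T{\left(1,0 \right)} \right)} 22 \left(-46\right) = \left(-5 + 1\right) 22 \left(-46\right) = \left(-4\right) 22 \left(-46\right) = \left(-88\right) \left(-46\right) = 4048$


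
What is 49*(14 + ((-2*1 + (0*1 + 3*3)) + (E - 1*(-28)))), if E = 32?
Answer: 3969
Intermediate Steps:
49*(14 + ((-2*1 + (0*1 + 3*3)) + (E - 1*(-28)))) = 49*(14 + ((-2*1 + (0*1 + 3*3)) + (32 - 1*(-28)))) = 49*(14 + ((-2 + (0 + 9)) + (32 + 28))) = 49*(14 + ((-2 + 9) + 60)) = 49*(14 + (7 + 60)) = 49*(14 + 67) = 49*81 = 3969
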